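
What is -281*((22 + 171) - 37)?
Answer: -43836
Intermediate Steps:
-281*((22 + 171) - 37) = -281*(193 - 37) = -281*156 = -43836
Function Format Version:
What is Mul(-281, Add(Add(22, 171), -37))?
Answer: -43836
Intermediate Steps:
Mul(-281, Add(Add(22, 171), -37)) = Mul(-281, Add(193, -37)) = Mul(-281, 156) = -43836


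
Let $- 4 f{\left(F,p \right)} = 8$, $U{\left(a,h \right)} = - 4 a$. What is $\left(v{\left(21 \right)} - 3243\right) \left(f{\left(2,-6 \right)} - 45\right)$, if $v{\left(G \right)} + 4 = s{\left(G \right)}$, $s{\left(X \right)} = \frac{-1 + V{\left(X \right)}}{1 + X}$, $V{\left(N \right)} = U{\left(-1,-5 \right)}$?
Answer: $\frac{3357257}{22} \approx 1.526 \cdot 10^{5}$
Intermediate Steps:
$V{\left(N \right)} = 4$ ($V{\left(N \right)} = \left(-4\right) \left(-1\right) = 4$)
$f{\left(F,p \right)} = -2$ ($f{\left(F,p \right)} = \left(- \frac{1}{4}\right) 8 = -2$)
$s{\left(X \right)} = \frac{3}{1 + X}$ ($s{\left(X \right)} = \frac{-1 + 4}{1 + X} = \frac{3}{1 + X}$)
$v{\left(G \right)} = -4 + \frac{3}{1 + G}$
$\left(v{\left(21 \right)} - 3243\right) \left(f{\left(2,-6 \right)} - 45\right) = \left(\frac{-1 - 84}{1 + 21} - 3243\right) \left(-2 - 45\right) = \left(\frac{-1 - 84}{22} - 3243\right) \left(-47\right) = \left(\frac{1}{22} \left(-85\right) - 3243\right) \left(-47\right) = \left(- \frac{85}{22} - 3243\right) \left(-47\right) = \left(- \frac{71431}{22}\right) \left(-47\right) = \frac{3357257}{22}$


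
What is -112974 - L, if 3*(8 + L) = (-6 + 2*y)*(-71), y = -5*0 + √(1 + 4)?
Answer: -113108 + 142*√5/3 ≈ -1.1300e+5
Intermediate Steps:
y = √5 (y = 0 + √5 = √5 ≈ 2.2361)
L = 134 - 142*√5/3 (L = -8 + ((-6 + 2*√5)*(-71))/3 = -8 + (426 - 142*√5)/3 = -8 + (142 - 142*√5/3) = 134 - 142*√5/3 ≈ 28.159)
-112974 - L = -112974 - (134 - 142*√5/3) = -112974 + (-134 + 142*√5/3) = -113108 + 142*√5/3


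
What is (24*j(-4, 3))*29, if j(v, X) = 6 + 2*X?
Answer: 8352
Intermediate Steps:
(24*j(-4, 3))*29 = (24*(6 + 2*3))*29 = (24*(6 + 6))*29 = (24*12)*29 = 288*29 = 8352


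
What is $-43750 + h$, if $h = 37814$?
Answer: $-5936$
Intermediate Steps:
$-43750 + h = -43750 + 37814 = -5936$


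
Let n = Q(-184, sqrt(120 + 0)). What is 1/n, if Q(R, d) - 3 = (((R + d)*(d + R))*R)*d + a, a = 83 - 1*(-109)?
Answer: -541709/308256690462233 - 12503168*sqrt(30)/4623850356933495 ≈ -1.6568e-8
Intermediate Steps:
a = 192 (a = 83 + 109 = 192)
Q(R, d) = 195 + R*d*(R + d)**2 (Q(R, d) = 3 + ((((R + d)*(d + R))*R)*d + 192) = 3 + ((((R + d)*(R + d))*R)*d + 192) = 3 + (((R + d)**2*R)*d + 192) = 3 + ((R*(R + d)**2)*d + 192) = 3 + (R*d*(R + d)**2 + 192) = 3 + (192 + R*d*(R + d)**2) = 195 + R*d*(R + d)**2)
n = 195 - 368*sqrt(30)*(-184 + 2*sqrt(30))**2 (n = 195 - 184*sqrt(120 + 0)*(-184 + sqrt(120 + 0))**2 = 195 - 184*sqrt(120)*(-184 + sqrt(120))**2 = 195 - 184*2*sqrt(30)*(-184 + 2*sqrt(30))**2 = 195 - 368*sqrt(30)*(-184 + 2*sqrt(30))**2 ≈ -6.0357e+7)
1/n = 1/(8125635 - 12503168*sqrt(30))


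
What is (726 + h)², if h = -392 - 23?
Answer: 96721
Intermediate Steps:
h = -415
(726 + h)² = (726 - 415)² = 311² = 96721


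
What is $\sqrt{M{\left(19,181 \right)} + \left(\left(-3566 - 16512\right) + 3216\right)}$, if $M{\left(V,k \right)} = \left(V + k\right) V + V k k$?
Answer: $\sqrt{609397} \approx 780.64$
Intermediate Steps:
$M{\left(V,k \right)} = V k^{2} + V \left(V + k\right)$ ($M{\left(V,k \right)} = V \left(V + k\right) + V k^{2} = V k^{2} + V \left(V + k\right)$)
$\sqrt{M{\left(19,181 \right)} + \left(\left(-3566 - 16512\right) + 3216\right)} = \sqrt{19 \left(19 + 181 + 181^{2}\right) + \left(\left(-3566 - 16512\right) + 3216\right)} = \sqrt{19 \left(19 + 181 + 32761\right) + \left(-20078 + 3216\right)} = \sqrt{19 \cdot 32961 - 16862} = \sqrt{626259 - 16862} = \sqrt{609397}$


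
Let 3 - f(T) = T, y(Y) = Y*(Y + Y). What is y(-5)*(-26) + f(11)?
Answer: -1308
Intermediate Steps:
y(Y) = 2*Y² (y(Y) = Y*(2*Y) = 2*Y²)
f(T) = 3 - T
y(-5)*(-26) + f(11) = (2*(-5)²)*(-26) + (3 - 1*11) = (2*25)*(-26) + (3 - 11) = 50*(-26) - 8 = -1300 - 8 = -1308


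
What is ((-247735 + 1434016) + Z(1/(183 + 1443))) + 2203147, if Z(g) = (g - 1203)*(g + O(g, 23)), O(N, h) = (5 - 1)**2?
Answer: 8910336087619/2643876 ≈ 3.3702e+6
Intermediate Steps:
O(N, h) = 16 (O(N, h) = 4**2 = 16)
Z(g) = (-1203 + g)*(16 + g) (Z(g) = (g - 1203)*(g + 16) = (-1203 + g)*(16 + g))
((-247735 + 1434016) + Z(1/(183 + 1443))) + 2203147 = ((-247735 + 1434016) + (-19248 + (1/(183 + 1443))**2 - 1187/(183 + 1443))) + 2203147 = (1186281 + (-19248 + (1/1626)**2 - 1187/1626)) + 2203147 = (1186281 + (-19248 + (1/1626)**2 - 1187*1/1626)) + 2203147 = (1186281 + (-19248 + 1/2643876 - 1187/1626)) + 2203147 = (1186281 - 50891255309/2643876) + 2203147 = 3085488609847/2643876 + 2203147 = 8910336087619/2643876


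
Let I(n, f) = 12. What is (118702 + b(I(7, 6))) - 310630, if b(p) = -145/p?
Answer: -2303281/12 ≈ -1.9194e+5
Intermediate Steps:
(118702 + b(I(7, 6))) - 310630 = (118702 - 145/12) - 310630 = 1424279/12 - 310630 = -2303281/12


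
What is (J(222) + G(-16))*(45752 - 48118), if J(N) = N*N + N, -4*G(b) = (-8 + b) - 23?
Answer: -234317993/2 ≈ -1.1716e+8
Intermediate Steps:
G(b) = 31/4 - b/4 (G(b) = -((-8 + b) - 23)/4 = -(-31 + b)/4 = 31/4 - b/4)
J(N) = N + N² (J(N) = N² + N = N + N²)
(J(222) + G(-16))*(45752 - 48118) = (222*(1 + 222) + (31/4 - ¼*(-16)))*(45752 - 48118) = (222*223 + (31/4 + 4))*(-2366) = (49506 + 47/4)*(-2366) = (198071/4)*(-2366) = -234317993/2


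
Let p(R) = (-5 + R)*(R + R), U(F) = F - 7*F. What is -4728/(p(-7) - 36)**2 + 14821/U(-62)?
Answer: 593709/15004 ≈ 39.570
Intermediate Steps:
U(F) = -6*F
p(R) = 2*R*(-5 + R) (p(R) = (-5 + R)*(2*R) = 2*R*(-5 + R))
-4728/(p(-7) - 36)**2 + 14821/U(-62) = -4728/(2*(-7)*(-5 - 7) - 36)**2 + 14821/((-6*(-62))) = -4728/(2*(-7)*(-12) - 36)**2 + 14821/372 = -4728/(168 - 36)**2 + 14821*(1/372) = -4728/(132**2) + 14821/372 = -4728/17424 + 14821/372 = -4728*1/17424 + 14821/372 = -197/726 + 14821/372 = 593709/15004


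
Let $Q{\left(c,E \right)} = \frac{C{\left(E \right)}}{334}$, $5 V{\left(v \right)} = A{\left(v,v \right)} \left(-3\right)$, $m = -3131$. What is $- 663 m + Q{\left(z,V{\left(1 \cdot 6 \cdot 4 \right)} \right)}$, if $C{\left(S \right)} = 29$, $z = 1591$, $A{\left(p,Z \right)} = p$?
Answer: $\frac{693334931}{334} \approx 2.0759 \cdot 10^{6}$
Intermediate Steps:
$V{\left(v \right)} = - \frac{3 v}{5}$ ($V{\left(v \right)} = \frac{v \left(-3\right)}{5} = \frac{\left(-3\right) v}{5} = - \frac{3 v}{5}$)
$Q{\left(c,E \right)} = \frac{29}{334}$
$- 663 m + Q{\left(z,V{\left(1 \cdot 6 \cdot 4 \right)} \right)} = \left(-663\right) \left(-3131\right) + \frac{29}{334} = 2075853 + \frac{29}{334} = \frac{693334931}{334}$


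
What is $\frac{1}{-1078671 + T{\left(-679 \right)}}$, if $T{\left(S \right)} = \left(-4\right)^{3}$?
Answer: $- \frac{1}{1078735} \approx -9.2701 \cdot 10^{-7}$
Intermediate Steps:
$T{\left(S \right)} = -64$
$\frac{1}{-1078671 + T{\left(-679 \right)}} = \frac{1}{-1078671 - 64} = \frac{1}{-1078735} = - \frac{1}{1078735}$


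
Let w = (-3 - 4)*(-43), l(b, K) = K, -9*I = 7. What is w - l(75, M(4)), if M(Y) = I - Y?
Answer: 2752/9 ≈ 305.78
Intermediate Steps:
I = -7/9 (I = -⅑*7 = -7/9 ≈ -0.77778)
M(Y) = -7/9 - Y
w = 301 (w = -7*(-43) = 301)
w - l(75, M(4)) = 301 - (-7/9 - 1*4) = 301 - (-7/9 - 4) = 301 - 1*(-43/9) = 301 + 43/9 = 2752/9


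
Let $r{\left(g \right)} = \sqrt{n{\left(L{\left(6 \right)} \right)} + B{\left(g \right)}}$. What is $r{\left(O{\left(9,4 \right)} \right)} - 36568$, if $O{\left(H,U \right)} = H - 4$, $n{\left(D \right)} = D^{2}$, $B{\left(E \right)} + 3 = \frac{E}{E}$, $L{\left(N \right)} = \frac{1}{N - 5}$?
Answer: $-36568 + i \approx -36568.0 + 1.0 i$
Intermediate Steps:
$L{\left(N \right)} = \frac{1}{-5 + N}$
$B{\left(E \right)} = -2$ ($B{\left(E \right)} = -3 + \frac{E}{E} = -3 + 1 = -2$)
$O{\left(H,U \right)} = -4 + H$ ($O{\left(H,U \right)} = H - 4 = -4 + H$)
$r{\left(g \right)} = i$ ($r{\left(g \right)} = \sqrt{\left(\frac{1}{-5 + 6}\right)^{2} - 2} = \sqrt{\left(1^{-1}\right)^{2} - 2} = \sqrt{1^{2} - 2} = \sqrt{1 - 2} = \sqrt{-1} = i$)
$r{\left(O{\left(9,4 \right)} \right)} - 36568 = i - 36568 = -36568 + i$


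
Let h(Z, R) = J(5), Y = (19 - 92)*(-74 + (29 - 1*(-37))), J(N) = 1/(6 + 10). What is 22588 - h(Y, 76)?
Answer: 361407/16 ≈ 22588.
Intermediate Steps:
J(N) = 1/16
Y = 584 (Y = -73*(-74 + (29 + 37)) = -73*(-74 + 66) = -73*(-8) = 584)
h(Z, R) = 1/16
22588 - h(Y, 76) = 22588 - 1*1/16 = 22588 - 1/16 = 361407/16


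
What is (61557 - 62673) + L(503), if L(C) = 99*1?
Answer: -1017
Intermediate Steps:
L(C) = 99
(61557 - 62673) + L(503) = (61557 - 62673) + 99 = -1116 + 99 = -1017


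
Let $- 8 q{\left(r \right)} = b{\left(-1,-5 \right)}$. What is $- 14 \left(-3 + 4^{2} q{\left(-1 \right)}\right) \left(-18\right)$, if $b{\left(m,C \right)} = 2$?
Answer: $-1764$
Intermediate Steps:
$q{\left(r \right)} = - \frac{1}{4}$ ($q{\left(r \right)} = \left(- \frac{1}{8}\right) 2 = - \frac{1}{4}$)
$- 14 \left(-3 + 4^{2} q{\left(-1 \right)}\right) \left(-18\right) = - 14 \left(-3 + 4^{2} \left(- \frac{1}{4}\right)\right) \left(-18\right) = - 14 \left(-3 + 16 \left(- \frac{1}{4}\right)\right) \left(-18\right) = - 14 \left(-3 - 4\right) \left(-18\right) = \left(-14\right) \left(-7\right) \left(-18\right) = 98 \left(-18\right) = -1764$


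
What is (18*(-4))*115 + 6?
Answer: -8274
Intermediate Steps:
(18*(-4))*115 + 6 = -72*115 + 6 = -8280 + 6 = -8274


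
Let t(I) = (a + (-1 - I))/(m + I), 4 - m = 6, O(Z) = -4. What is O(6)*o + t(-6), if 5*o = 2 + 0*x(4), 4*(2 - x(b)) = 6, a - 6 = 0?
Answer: -119/40 ≈ -2.9750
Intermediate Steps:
a = 6 (a = 6 + 0 = 6)
x(b) = ½ (x(b) = 2 - ¼*6 = 2 - 3/2 = ½)
m = -2 (m = 4 - 1*6 = 4 - 6 = -2)
t(I) = (5 - I)/(-2 + I) (t(I) = (6 + (-1 - I))/(-2 + I) = (5 - I)/(-2 + I))
o = ⅖ (o = (2 + 0*(½))/5 = (2 + 0)/5 = (⅕)*2 = ⅖ ≈ 0.40000)
O(6)*o + t(-6) = -4*⅖ + (5 - 1*(-6))/(-2 - 6) = -8/5 + (5 + 6)/(-8) = -8/5 - ⅛*11 = -8/5 - 11/8 = -119/40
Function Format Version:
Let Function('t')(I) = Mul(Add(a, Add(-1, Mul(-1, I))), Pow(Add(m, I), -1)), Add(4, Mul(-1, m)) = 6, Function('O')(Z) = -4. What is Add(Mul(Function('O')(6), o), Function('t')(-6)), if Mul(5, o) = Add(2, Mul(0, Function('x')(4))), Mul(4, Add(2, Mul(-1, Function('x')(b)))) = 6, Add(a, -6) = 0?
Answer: Rational(-119, 40) ≈ -2.9750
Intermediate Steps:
a = 6 (a = Add(6, 0) = 6)
Function('x')(b) = Rational(1, 2) (Function('x')(b) = Add(2, Mul(Rational(-1, 4), 6)) = Add(2, Rational(-3, 2)) = Rational(1, 2))
m = -2 (m = Add(4, Mul(-1, 6)) = Add(4, -6) = -2)
Function('t')(I) = Mul(Pow(Add(-2, I), -1), Add(5, Mul(-1, I))) (Function('t')(I) = Mul(Add(6, Add(-1, Mul(-1, I))), Pow(Add(-2, I), -1)) = Mul(Add(5, Mul(-1, I)), Pow(Add(-2, I), -1)) = Mul(Pow(Add(-2, I), -1), Add(5, Mul(-1, I))))
o = Rational(2, 5) (o = Mul(Rational(1, 5), Add(2, Mul(0, Rational(1, 2)))) = Mul(Rational(1, 5), Add(2, 0)) = Mul(Rational(1, 5), 2) = Rational(2, 5) ≈ 0.40000)
Add(Mul(Function('O')(6), o), Function('t')(-6)) = Add(Mul(-4, Rational(2, 5)), Mul(Pow(Add(-2, -6), -1), Add(5, Mul(-1, -6)))) = Add(Rational(-8, 5), Mul(Pow(-8, -1), Add(5, 6))) = Add(Rational(-8, 5), Mul(Rational(-1, 8), 11)) = Add(Rational(-8, 5), Rational(-11, 8)) = Rational(-119, 40)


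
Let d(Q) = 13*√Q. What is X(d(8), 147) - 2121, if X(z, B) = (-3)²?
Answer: -2112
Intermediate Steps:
X(z, B) = 9
X(d(8), 147) - 2121 = 9 - 2121 = -2112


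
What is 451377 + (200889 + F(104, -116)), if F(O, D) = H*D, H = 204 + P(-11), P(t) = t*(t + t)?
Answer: 600530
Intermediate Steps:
P(t) = 2*t² (P(t) = t*(2*t) = 2*t²)
H = 446 (H = 204 + 2*(-11)² = 204 + 2*121 = 204 + 242 = 446)
F(O, D) = 446*D
451377 + (200889 + F(104, -116)) = 451377 + (200889 + 446*(-116)) = 451377 + (200889 - 51736) = 451377 + 149153 = 600530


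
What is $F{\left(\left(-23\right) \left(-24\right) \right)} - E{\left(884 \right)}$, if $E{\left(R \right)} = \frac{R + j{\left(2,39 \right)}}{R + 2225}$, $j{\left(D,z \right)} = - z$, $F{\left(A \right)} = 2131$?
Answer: $\frac{6624434}{3109} \approx 2130.7$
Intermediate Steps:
$E{\left(R \right)} = \frac{-39 + R}{2225 + R}$ ($E{\left(R \right)} = \frac{R - 39}{R + 2225} = \frac{R - 39}{2225 + R} = \frac{-39 + R}{2225 + R}$)
$F{\left(\left(-23\right) \left(-24\right) \right)} - E{\left(884 \right)} = 2131 - \frac{-39 + 884}{2225 + 884} = 2131 - \frac{1}{3109} \cdot 845 = 2131 - \frac{845}{3109} = \frac{6624434}{3109}$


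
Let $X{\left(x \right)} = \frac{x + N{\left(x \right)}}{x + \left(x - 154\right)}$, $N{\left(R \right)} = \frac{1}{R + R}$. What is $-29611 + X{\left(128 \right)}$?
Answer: $- \frac{257723221}{8704} \approx -29610.0$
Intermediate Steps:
$N{\left(R \right)} = \frac{1}{2 R}$
$X{\left(x \right)} = \frac{x + \frac{1}{2 x}}{-154 + 2 x}$ ($X{\left(x \right)} = \frac{x + \frac{1}{2 x}}{x + \left(x - 154\right)} = \frac{x + \frac{1}{2 x}}{x + \left(-154 + x\right)} = \frac{x + \frac{1}{2 x}}{-154 + 2 x}$)
$-29611 + X{\left(128 \right)} = -29611 + \frac{1 + 2 \cdot 128^{2}}{4 \cdot 128 \left(-77 + 128\right)} = -29611 + \frac{1}{4} \cdot \frac{1}{128} \cdot \frac{1}{51} \left(1 + 2 \cdot 16384\right) = -29611 + \frac{1}{4} \cdot \frac{1}{128} \cdot \frac{1}{51} \left(1 + 32768\right) = -29611 + \frac{1}{4} \cdot \frac{1}{128} \cdot \frac{1}{51} \cdot 32769 = -29611 + \frac{10923}{8704} = - \frac{257723221}{8704}$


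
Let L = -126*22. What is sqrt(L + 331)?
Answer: I*sqrt(2441) ≈ 49.406*I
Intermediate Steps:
L = -2772
sqrt(L + 331) = sqrt(-2772 + 331) = sqrt(-2441) = I*sqrt(2441)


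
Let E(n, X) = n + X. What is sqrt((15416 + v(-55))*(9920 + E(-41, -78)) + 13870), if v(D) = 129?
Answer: sqrt(152370415) ≈ 12344.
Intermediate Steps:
E(n, X) = X + n
sqrt((15416 + v(-55))*(9920 + E(-41, -78)) + 13870) = sqrt((15416 + 129)*(9920 + (-78 - 41)) + 13870) = sqrt(15545*(9920 - 119) + 13870) = sqrt(15545*9801 + 13870) = sqrt(152356545 + 13870) = sqrt(152370415)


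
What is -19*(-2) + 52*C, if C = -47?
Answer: -2406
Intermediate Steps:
-19*(-2) + 52*C = -19*(-2) + 52*(-47) = 38 - 2444 = -2406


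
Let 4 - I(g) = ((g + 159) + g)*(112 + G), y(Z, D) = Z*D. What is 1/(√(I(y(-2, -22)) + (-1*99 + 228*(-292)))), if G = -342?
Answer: -I*√9861/9861 ≈ -0.01007*I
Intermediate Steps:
y(Z, D) = D*Z
I(g) = 36574 + 460*g (I(g) = 4 - ((g + 159) + g)*(112 - 342) = 4 - ((159 + g) + g)*(-230) = 4 - (159 + 2*g)*(-230) = 4 - (-36570 - 460*g) = 4 + (36570 + 460*g) = 36574 + 460*g)
1/(√(I(y(-2, -22)) + (-1*99 + 228*(-292)))) = 1/(√((36574 + 460*(-22*(-2))) + (-1*99 + 228*(-292)))) = 1/(√((36574 + 460*44) + (-99 - 66576))) = 1/(√((36574 + 20240) - 66675)) = 1/(√(56814 - 66675)) = 1/(√(-9861)) = 1/(I*√9861) = -I*√9861/9861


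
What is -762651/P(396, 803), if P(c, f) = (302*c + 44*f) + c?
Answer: -762651/155320 ≈ -4.9102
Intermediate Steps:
P(c, f) = 44*f + 303*c (P(c, f) = (44*f + 302*c) + c = 44*f + 303*c)
-762651/P(396, 803) = -762651/(44*803 + 303*396) = -762651/(35332 + 119988) = -762651/155320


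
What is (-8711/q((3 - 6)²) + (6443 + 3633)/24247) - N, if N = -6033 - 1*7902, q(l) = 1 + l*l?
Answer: 27495930105/1988254 ≈ 13829.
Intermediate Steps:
q(l) = 1 + l²
N = -13935 (N = -6033 - 7902 = -13935)
(-8711/q((3 - 6)²) + (6443 + 3633)/24247) - N = (-8711/(1 + ((3 - 6)²)²) + (6443 + 3633)/24247) - 1*(-13935) = (-8711/(1 + ((-3)²)²) + 10076*(1/24247)) + 13935 = (-8711/(1 + 9²) + 10076/24247) + 13935 = (-8711/(1 + 81) + 10076/24247) + 13935 = (-8711/82 + 10076/24247) + 13935 = -210389385/1988254 + 13935 = 27495930105/1988254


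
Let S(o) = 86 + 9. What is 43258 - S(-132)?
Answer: 43163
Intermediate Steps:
S(o) = 95
43258 - S(-132) = 43258 - 1*95 = 43258 - 95 = 43163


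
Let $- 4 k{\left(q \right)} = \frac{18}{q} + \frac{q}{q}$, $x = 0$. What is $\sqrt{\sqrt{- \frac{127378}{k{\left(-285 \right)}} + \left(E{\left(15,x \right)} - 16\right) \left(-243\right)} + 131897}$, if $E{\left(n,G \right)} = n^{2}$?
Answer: $\frac{\sqrt{1044756137 + 89 \sqrt{3905640133}}}{89} \approx 364.14$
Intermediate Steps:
$k{\left(q \right)} = - \frac{1}{4} - \frac{9}{2 q}$ ($k{\left(q \right)} = - \frac{\frac{18}{q} + \frac{q}{q}}{4} = - \frac{\frac{18}{q} + 1}{4} = - \frac{1 + \frac{18}{q}}{4} = - \frac{1}{4} - \frac{9}{2 q}$)
$\sqrt{\sqrt{- \frac{127378}{k{\left(-285 \right)}} + \left(E{\left(15,x \right)} - 16\right) \left(-243\right)} + 131897} = \sqrt{\sqrt{- \frac{127378}{\frac{1}{4} \frac{1}{-285} \left(-18 - -285\right)} + \left(15^{2} - 16\right) \left(-243\right)} + 131897} = \sqrt{\sqrt{- \frac{127378}{\frac{1}{4} \left(- \frac{1}{285}\right) \left(-18 + 285\right)} + \left(225 - 16\right) \left(-243\right)} + 131897} = \sqrt{\sqrt{- \frac{127378}{\frac{1}{4} \left(- \frac{1}{285}\right) 267} + 209 \left(-243\right)} + 131897} = \sqrt{\sqrt{- \frac{127378}{- \frac{89}{380}} - 50787} + 131897} = \sqrt{\sqrt{\left(-127378\right) \left(- \frac{380}{89}\right) - 50787} + 131897} = \sqrt{\sqrt{\frac{48403640}{89} - 50787} + 131897} = \sqrt{\sqrt{\frac{43883597}{89}} + 131897} = \sqrt{\frac{\sqrt{3905640133}}{89} + 131897} = \sqrt{131897 + \frac{\sqrt{3905640133}}{89}}$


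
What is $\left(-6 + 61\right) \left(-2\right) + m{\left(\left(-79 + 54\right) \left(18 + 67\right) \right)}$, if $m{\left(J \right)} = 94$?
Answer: $-16$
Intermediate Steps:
$\left(-6 + 61\right) \left(-2\right) + m{\left(\left(-79 + 54\right) \left(18 + 67\right) \right)} = \left(-6 + 61\right) \left(-2\right) + 94 = 55 \left(-2\right) + 94 = -110 + 94 = -16$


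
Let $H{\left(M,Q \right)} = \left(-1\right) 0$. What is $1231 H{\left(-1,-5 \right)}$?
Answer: $0$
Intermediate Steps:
$H{\left(M,Q \right)} = 0$
$1231 H{\left(-1,-5 \right)} = 1231 \cdot 0 = 0$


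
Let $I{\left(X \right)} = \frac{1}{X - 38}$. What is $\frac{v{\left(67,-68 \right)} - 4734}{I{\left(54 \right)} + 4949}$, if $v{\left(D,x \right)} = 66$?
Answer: $- \frac{24896}{26395} \approx -0.94321$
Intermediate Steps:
$I{\left(X \right)} = \frac{1}{-38 + X}$
$\frac{v{\left(67,-68 \right)} - 4734}{I{\left(54 \right)} + 4949} = \frac{66 - 4734}{\frac{1}{-38 + 54} + 4949} = - \frac{4668}{\frac{1}{16} + 4949} = - \frac{4668}{\frac{79185}{16}} = \left(-4668\right) \frac{16}{79185} = - \frac{24896}{26395}$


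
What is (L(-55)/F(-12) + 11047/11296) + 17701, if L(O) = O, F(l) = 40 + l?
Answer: 1399575481/79072 ≈ 17700.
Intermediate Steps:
(L(-55)/F(-12) + 11047/11296) + 17701 = (-55/(40 - 12) + 11047/11296) + 17701 = (-55/28 + 11047*(1/11296)) + 17701 = (-55*1/28 + 11047/11296) + 17701 = (-55/28 + 11047/11296) + 17701 = -77991/79072 + 17701 = 1399575481/79072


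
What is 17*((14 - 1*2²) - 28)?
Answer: -306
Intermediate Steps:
17*((14 - 1*2²) - 28) = 17*((14 - 1*4) - 28) = 17*((14 - 4) - 28) = 17*(10 - 28) = 17*(-18) = -306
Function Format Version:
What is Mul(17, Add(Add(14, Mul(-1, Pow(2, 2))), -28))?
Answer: -306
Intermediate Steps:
Mul(17, Add(Add(14, Mul(-1, Pow(2, 2))), -28)) = Mul(17, Add(Add(14, Mul(-1, 4)), -28)) = Mul(17, Add(Add(14, -4), -28)) = Mul(17, Add(10, -28)) = Mul(17, -18) = -306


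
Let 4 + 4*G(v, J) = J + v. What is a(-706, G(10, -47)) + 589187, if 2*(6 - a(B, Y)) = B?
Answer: 589546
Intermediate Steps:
G(v, J) = -1 + J/4 + v/4 (G(v, J) = -1 + (J + v)/4 = -1 + (J/4 + v/4) = -1 + J/4 + v/4)
a(B, Y) = 6 - B/2
a(-706, G(10, -47)) + 589187 = (6 - ½*(-706)) + 589187 = (6 + 353) + 589187 = 359 + 589187 = 589546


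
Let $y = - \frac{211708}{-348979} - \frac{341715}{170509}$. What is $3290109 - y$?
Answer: $\frac{195774927519003512}{59504060311} \approx 3.2901 \cdot 10^{6}$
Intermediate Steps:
$y = - \frac{83153239613}{59504060311}$ ($y = \left(-211708\right) \left(- \frac{1}{348979}\right) - \frac{341715}{170509} = \frac{211708}{348979} - \frac{341715}{170509} = - \frac{83153239613}{59504060311} \approx -1.3974$)
$3290109 - y = 3290109 - - \frac{83153239613}{59504060311} = 3290109 + \frac{83153239613}{59504060311} = \frac{195774927519003512}{59504060311}$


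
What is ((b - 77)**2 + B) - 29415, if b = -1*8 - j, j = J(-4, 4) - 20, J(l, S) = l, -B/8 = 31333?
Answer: -276358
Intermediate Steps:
B = -250664 (B = -8*31333 = -250664)
j = -24 (j = -4 - 20 = -24)
b = 16 (b = -1*8 - 1*(-24) = -8 + 24 = 16)
((b - 77)**2 + B) - 29415 = ((16 - 77)**2 - 250664) - 29415 = ((-61)**2 - 250664) - 29415 = (3721 - 250664) - 29415 = -246943 - 29415 = -276358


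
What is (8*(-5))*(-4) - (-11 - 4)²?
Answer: -65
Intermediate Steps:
(8*(-5))*(-4) - (-11 - 4)² = -40*(-4) - 1*(-15)² = 160 - 1*225 = 160 - 225 = -65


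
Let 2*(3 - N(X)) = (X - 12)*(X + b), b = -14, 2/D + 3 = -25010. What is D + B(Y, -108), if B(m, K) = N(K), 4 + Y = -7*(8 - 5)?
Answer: -183020123/25013 ≈ -7317.0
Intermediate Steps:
D = -2/25013 (D = 2/(-3 - 25010) = 2/(-25013) = 2*(-1/25013) = -2/25013 ≈ -7.9958e-5)
N(X) = 3 - (-14 + X)*(-12 + X)/2 (N(X) = 3 - (X - 12)*(X - 14)/2 = 3 - (-12 + X)*(-14 + X)/2 = 3 - (-14 + X)*(-12 + X)/2)
Y = -25 (Y = -4 - 7*(8 - 5) = -4 - 7*3 = -4 - 21 = -25)
B(m, K) = -81 + 13*K - K²/2
D + B(Y, -108) = -2/25013 + (-81 + 13*(-108) - ½*(-108)²) = -2/25013 + (-81 - 1404 - ½*11664) = -2/25013 + (-81 - 1404 - 5832) = -2/25013 - 7317 = -183020123/25013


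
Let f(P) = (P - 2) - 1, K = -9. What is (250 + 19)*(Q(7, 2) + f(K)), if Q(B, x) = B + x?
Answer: -807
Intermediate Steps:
f(P) = -3 + P (f(P) = (-2 + P) - 1 = -3 + P)
(250 + 19)*(Q(7, 2) + f(K)) = (250 + 19)*((7 + 2) + (-3 - 9)) = 269*(9 - 12) = 269*(-3) = -807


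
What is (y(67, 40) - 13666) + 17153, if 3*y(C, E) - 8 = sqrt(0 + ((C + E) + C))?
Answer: 10469/3 + sqrt(174)/3 ≈ 3494.1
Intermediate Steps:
y(C, E) = 8/3 + sqrt(E + 2*C)/3 (y(C, E) = 8/3 + sqrt(0 + ((C + E) + C))/3 = 8/3 + sqrt(0 + (E + 2*C))/3 = 8/3 + sqrt(E + 2*C)/3)
(y(67, 40) - 13666) + 17153 = ((8/3 + sqrt(40 + 2*67)/3) - 13666) + 17153 = ((8/3 + sqrt(40 + 134)/3) - 13666) + 17153 = ((8/3 + sqrt(174)/3) - 13666) + 17153 = (-40990/3 + sqrt(174)/3) + 17153 = 10469/3 + sqrt(174)/3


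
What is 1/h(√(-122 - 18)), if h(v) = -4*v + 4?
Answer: 1/564 + I*√35/282 ≈ 0.0017731 + 0.020979*I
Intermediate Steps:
h(v) = 4 - 4*v
1/h(√(-122 - 18)) = 1/(4 - 4*√(-122 - 18)) = 1/(4 - 8*I*√35)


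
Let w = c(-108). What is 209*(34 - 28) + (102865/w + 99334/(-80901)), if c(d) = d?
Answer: 291552755/970812 ≈ 300.32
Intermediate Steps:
w = -108
209*(34 - 28) + (102865/w + 99334/(-80901)) = 209*(34 - 28) + (102865/(-108) + 99334/(-80901)) = 209*6 + (102865*(-1/108) + 99334*(-1/80901)) = 1254 + (-102865/108 - 99334/80901) = 1254 - 925845493/970812 = 291552755/970812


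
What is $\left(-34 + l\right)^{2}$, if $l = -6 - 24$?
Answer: $4096$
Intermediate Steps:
$l = -30$ ($l = -6 - 24 = -30$)
$\left(-34 + l\right)^{2} = \left(-34 - 30\right)^{2} = \left(-64\right)^{2} = 4096$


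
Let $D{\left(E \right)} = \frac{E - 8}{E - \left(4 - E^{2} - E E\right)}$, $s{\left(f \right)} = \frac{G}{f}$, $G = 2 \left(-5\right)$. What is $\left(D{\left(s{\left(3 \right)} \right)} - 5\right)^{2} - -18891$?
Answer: $\frac{84950695}{4489} \approx 18924.0$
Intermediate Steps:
$G = -10$
$s{\left(f \right)} = - \frac{10}{f}$
$D{\left(E \right)} = \frac{-8 + E}{-4 + E + 2 E^{2}}$ ($D{\left(E \right)} = \frac{-8 + E}{E + \left(\left(E^{2} + E^{2}\right) - 4\right)} = \frac{-8 + E}{E + \left(2 E^{2} - 4\right)} = \frac{-8 + E}{E + \left(-4 + 2 E^{2}\right)} = \frac{-8 + E}{-4 + E + 2 E^{2}}$)
$\left(D{\left(s{\left(3 \right)} \right)} - 5\right)^{2} - -18891 = \left(\frac{-8 - \frac{10}{3}}{-4 - \frac{10}{3} + 2 \left(- \frac{10}{3}\right)^{2}} - 5\right)^{2} - -18891 = \left(\frac{-8 - \frac{10}{3}}{-4 - \frac{10}{3} + 2 \left(\left(-10\right) \frac{1}{3}\right)^{2}} - 5\right)^{2} + 18891 = \left(\frac{-8 - \frac{10}{3}}{-4 - \frac{10}{3} + 2 \left(- \frac{10}{3}\right)^{2}} - 5\right)^{2} + 18891 = \left(\frac{1}{-4 - \frac{10}{3} + 2 \cdot \frac{100}{9}} \left(- \frac{34}{3}\right) - 5\right)^{2} + 18891 = \left(\frac{1}{-4 - \frac{10}{3} + \frac{200}{9}} \left(- \frac{34}{3}\right) - 5\right)^{2} + 18891 = \left(\frac{1}{\frac{134}{9}} \left(- \frac{34}{3}\right) - 5\right)^{2} + 18891 = \left(\frac{9}{134} \left(- \frac{34}{3}\right) - 5\right)^{2} + 18891 = \left(- \frac{51}{67} - 5\right)^{2} + 18891 = \left(- \frac{386}{67}\right)^{2} + 18891 = \frac{148996}{4489} + 18891 = \frac{84950695}{4489}$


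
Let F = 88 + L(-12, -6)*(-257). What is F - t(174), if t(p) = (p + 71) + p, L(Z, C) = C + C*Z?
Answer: -17293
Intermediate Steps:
t(p) = 71 + 2*p (t(p) = (71 + p) + p = 71 + 2*p)
F = -16874 (F = 88 - 6*(1 - 12)*(-257) = 88 - 6*(-11)*(-257) = 88 + 66*(-257) = 88 - 16962 = -16874)
F - t(174) = -16874 - (71 + 2*174) = -16874 - (71 + 348) = -16874 - 1*419 = -16874 - 419 = -17293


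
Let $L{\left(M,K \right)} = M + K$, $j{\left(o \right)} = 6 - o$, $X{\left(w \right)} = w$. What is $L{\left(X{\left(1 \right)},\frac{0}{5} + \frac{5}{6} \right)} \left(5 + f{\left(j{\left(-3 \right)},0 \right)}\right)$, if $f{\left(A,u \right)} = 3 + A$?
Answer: $\frac{187}{6} \approx 31.167$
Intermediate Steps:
$L{\left(M,K \right)} = K + M$
$L{\left(X{\left(1 \right)},\frac{0}{5} + \frac{5}{6} \right)} \left(5 + f{\left(j{\left(-3 \right)},0 \right)}\right) = \left(\left(\frac{0}{5} + \frac{5}{6}\right) + 1\right) \left(5 + \left(3 + \left(6 - -3\right)\right)\right) = \left(\left(0 \cdot \frac{1}{5} + 5 \cdot \frac{1}{6}\right) + 1\right) \left(5 + \left(3 + \left(6 + 3\right)\right)\right) = \left(\left(0 + \frac{5}{6}\right) + 1\right) \left(5 + \left(3 + 9\right)\right) = \left(\frac{5}{6} + 1\right) \left(5 + 12\right) = \frac{11}{6} \cdot 17 = \frac{187}{6}$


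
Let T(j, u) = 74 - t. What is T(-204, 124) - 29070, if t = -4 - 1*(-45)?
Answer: -29037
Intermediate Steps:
t = 41 (t = -4 + 45 = 41)
T(j, u) = 33 (T(j, u) = 74 - 1*41 = 74 - 41 = 33)
T(-204, 124) - 29070 = 33 - 29070 = -29037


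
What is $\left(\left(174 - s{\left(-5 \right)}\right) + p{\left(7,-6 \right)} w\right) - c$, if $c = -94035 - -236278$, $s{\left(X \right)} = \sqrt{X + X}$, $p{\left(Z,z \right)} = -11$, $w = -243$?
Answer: $-139396 - i \sqrt{10} \approx -1.394 \cdot 10^{5} - 3.1623 i$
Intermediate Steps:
$s{\left(X \right)} = \sqrt{2} \sqrt{X}$ ($s{\left(X \right)} = \sqrt{2 X} = \sqrt{2} \sqrt{X}$)
$c = 142243$ ($c = -94035 + 236278 = 142243$)
$\left(\left(174 - s{\left(-5 \right)}\right) + p{\left(7,-6 \right)} w\right) - c = \left(\left(174 - \sqrt{2} \sqrt{-5}\right) - -2673\right) - 142243 = \left(\left(174 - \sqrt{2} i \sqrt{5}\right) + 2673\right) - 142243 = \left(\left(174 - i \sqrt{10}\right) + 2673\right) - 142243 = \left(2847 - i \sqrt{10}\right) - 142243 = -139396 - i \sqrt{10}$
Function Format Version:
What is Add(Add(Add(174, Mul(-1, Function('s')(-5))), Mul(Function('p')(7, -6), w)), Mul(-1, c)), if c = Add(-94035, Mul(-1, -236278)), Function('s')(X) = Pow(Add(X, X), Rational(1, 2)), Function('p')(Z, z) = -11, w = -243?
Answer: Add(-139396, Mul(-1, I, Pow(10, Rational(1, 2)))) ≈ Add(-1.3940e+5, Mul(-3.1623, I))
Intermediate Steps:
Function('s')(X) = Mul(Pow(2, Rational(1, 2)), Pow(X, Rational(1, 2))) (Function('s')(X) = Pow(Mul(2, X), Rational(1, 2)) = Mul(Pow(2, Rational(1, 2)), Pow(X, Rational(1, 2))))
c = 142243 (c = Add(-94035, 236278) = 142243)
Add(Add(Add(174, Mul(-1, Function('s')(-5))), Mul(Function('p')(7, -6), w)), Mul(-1, c)) = Add(Add(Add(174, Mul(-1, Mul(Pow(2, Rational(1, 2)), Pow(-5, Rational(1, 2))))), Mul(-11, -243)), Mul(-1, 142243)) = Add(Add(Add(174, Mul(-1, Mul(Pow(2, Rational(1, 2)), Mul(I, Pow(5, Rational(1, 2)))))), 2673), -142243) = Add(Add(Add(174, Mul(-1, Mul(I, Pow(10, Rational(1, 2))))), 2673), -142243) = Add(Add(Add(174, Mul(-1, I, Pow(10, Rational(1, 2)))), 2673), -142243) = Add(Add(2847, Mul(-1, I, Pow(10, Rational(1, 2)))), -142243) = Add(-139396, Mul(-1, I, Pow(10, Rational(1, 2))))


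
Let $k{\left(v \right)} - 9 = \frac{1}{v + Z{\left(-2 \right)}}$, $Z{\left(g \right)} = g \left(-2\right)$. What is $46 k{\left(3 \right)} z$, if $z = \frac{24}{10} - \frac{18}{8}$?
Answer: $\frac{2208}{35} \approx 63.086$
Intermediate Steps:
$Z{\left(g \right)} = - 2 g$
$k{\left(v \right)} = 9 + \frac{1}{4 + v}$ ($k{\left(v \right)} = 9 + \frac{1}{v - -4} = 9 + \frac{1}{v + 4} = 9 + \frac{1}{4 + v}$)
$z = \frac{3}{20}$ ($z = 24 \cdot \frac{1}{10} - \frac{9}{4} = \frac{12}{5} - \frac{9}{4} = \frac{3}{20} \approx 0.15$)
$46 k{\left(3 \right)} z = 46 \frac{37 + 9 \cdot 3}{4 + 3} \cdot \frac{3}{20} = 46 \frac{37 + 27}{7} \cdot \frac{3}{20} = 46 \cdot \frac{1}{7} \cdot 64 \cdot \frac{3}{20} = 46 \cdot \frac{64}{7} \cdot \frac{3}{20} = \frac{2944}{7} \cdot \frac{3}{20} = \frac{2208}{35}$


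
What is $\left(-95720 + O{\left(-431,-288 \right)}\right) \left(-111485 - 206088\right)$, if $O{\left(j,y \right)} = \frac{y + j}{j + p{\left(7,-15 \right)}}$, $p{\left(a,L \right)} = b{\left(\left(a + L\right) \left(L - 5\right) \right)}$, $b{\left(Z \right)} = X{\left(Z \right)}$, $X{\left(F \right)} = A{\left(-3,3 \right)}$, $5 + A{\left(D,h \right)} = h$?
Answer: $\frac{13162143578493}{433} \approx 3.0398 \cdot 10^{10}$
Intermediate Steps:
$A{\left(D,h \right)} = -5 + h$
$X{\left(F \right)} = -2$ ($X{\left(F \right)} = -5 + 3 = -2$)
$b{\left(Z \right)} = -2$
$p{\left(a,L \right)} = -2$
$O{\left(j,y \right)} = \frac{j + y}{-2 + j}$ ($O{\left(j,y \right)} = \frac{y + j}{j - 2} = \frac{j + y}{-2 + j}$)
$\left(-95720 + O{\left(-431,-288 \right)}\right) \left(-111485 - 206088\right) = \left(-95720 + \frac{-431 - 288}{-2 - 431}\right) \left(-111485 - 206088\right) = \left(-95720 + \frac{1}{-433} \left(-719\right)\right) \left(-317573\right) = \left(-95720 - - \frac{719}{433}\right) \left(-317573\right) = \left(-95720 + \frac{719}{433}\right) \left(-317573\right) = \left(- \frac{41446041}{433}\right) \left(-317573\right) = \frac{13162143578493}{433}$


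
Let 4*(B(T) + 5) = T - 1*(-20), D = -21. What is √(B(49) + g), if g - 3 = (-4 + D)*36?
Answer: I*√3539/2 ≈ 29.745*I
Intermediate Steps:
B(T) = T/4 (B(T) = -5 + (T - 1*(-20))/4 = -5 + (T + 20)/4 = -5 + (20 + T)/4 = -5 + (5 + T/4) = T/4)
g = -897 (g = 3 + (-4 - 21)*36 = 3 - 25*36 = 3 - 900 = -897)
√(B(49) + g) = √((¼)*49 - 897) = √(49/4 - 897) = √(-3539/4) = I*√3539/2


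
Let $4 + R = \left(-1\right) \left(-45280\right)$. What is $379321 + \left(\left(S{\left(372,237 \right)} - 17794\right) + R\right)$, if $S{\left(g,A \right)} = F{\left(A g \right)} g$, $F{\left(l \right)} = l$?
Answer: $33203811$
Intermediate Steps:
$S{\left(g,A \right)} = A g^{2}$ ($S{\left(g,A \right)} = A g g = A g^{2}$)
$R = 45276$ ($R = -4 - -45280 = -4 + 45280 = 45276$)
$379321 + \left(\left(S{\left(372,237 \right)} - 17794\right) + R\right) = 379321 + \left(\left(237 \cdot 372^{2} - 17794\right) + 45276\right) = 379321 + \left(\left(237 \cdot 138384 - 17794\right) + 45276\right) = 379321 + \left(\left(32797008 - 17794\right) + 45276\right) = 379321 + \left(32779214 + 45276\right) = 379321 + 32824490 = 33203811$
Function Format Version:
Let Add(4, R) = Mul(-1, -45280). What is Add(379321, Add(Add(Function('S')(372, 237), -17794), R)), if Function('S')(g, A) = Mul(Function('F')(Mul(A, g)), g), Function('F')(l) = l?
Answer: 33203811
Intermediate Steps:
Function('S')(g, A) = Mul(A, Pow(g, 2)) (Function('S')(g, A) = Mul(Mul(A, g), g) = Mul(A, Pow(g, 2)))
R = 45276 (R = Add(-4, Mul(-1, -45280)) = Add(-4, 45280) = 45276)
Add(379321, Add(Add(Function('S')(372, 237), -17794), R)) = Add(379321, Add(Add(Mul(237, Pow(372, 2)), -17794), 45276)) = Add(379321, Add(Add(Mul(237, 138384), -17794), 45276)) = Add(379321, Add(Add(32797008, -17794), 45276)) = Add(379321, Add(32779214, 45276)) = Add(379321, 32824490) = 33203811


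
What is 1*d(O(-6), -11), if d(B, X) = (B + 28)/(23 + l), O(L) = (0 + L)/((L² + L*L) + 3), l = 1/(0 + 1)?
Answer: 349/300 ≈ 1.1633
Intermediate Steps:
l = 1 (l = 1/1 = 1)
O(L) = L/(3 + 2*L²) (O(L) = L/((L² + L²) + 3) = L/(2*L² + 3) = L/(3 + 2*L²))
d(B, X) = 7/6 + B/24 (d(B, X) = (B + 28)/(23 + 1) = (28 + B)/24 = (28 + B)*(1/24) = 7/6 + B/24)
1*d(O(-6), -11) = 1*(7/6 + (-6/(3 + 2*(-6)²))/24) = 1*(7/6 + (-6/(3 + 2*36))/24) = 1*(7/6 + (-6/(3 + 72))/24) = 1*(7/6 + (-6/75)/24) = 1*(7/6 + (-6*1/75)/24) = 1*(7/6 + (1/24)*(-2/25)) = 1*(7/6 - 1/300) = 1*(349/300) = 349/300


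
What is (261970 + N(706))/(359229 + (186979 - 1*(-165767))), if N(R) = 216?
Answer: 262186/711975 ≈ 0.36825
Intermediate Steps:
(261970 + N(706))/(359229 + (186979 - 1*(-165767))) = (261970 + 216)/(359229 + (186979 - 1*(-165767))) = 262186/(359229 + (186979 + 165767)) = 262186/(359229 + 352746) = 262186/711975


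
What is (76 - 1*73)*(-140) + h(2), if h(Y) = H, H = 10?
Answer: -410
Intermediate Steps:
h(Y) = 10
(76 - 1*73)*(-140) + h(2) = (76 - 1*73)*(-140) + 10 = (76 - 73)*(-140) + 10 = 3*(-140) + 10 = -420 + 10 = -410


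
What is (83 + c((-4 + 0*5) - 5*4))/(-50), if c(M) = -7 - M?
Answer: -2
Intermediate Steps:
(83 + c((-4 + 0*5) - 5*4))/(-50) = (83 + (-7 - ((-4 + 0*5) - 5*4)))/(-50) = (83 + (-7 - ((-4 + 0) - 20)))*(-1/50) = (83 + (-7 - (-4 - 20)))*(-1/50) = (83 + (-7 - 1*(-24)))*(-1/50) = (83 + (-7 + 24))*(-1/50) = (83 + 17)*(-1/50) = 100*(-1/50) = -2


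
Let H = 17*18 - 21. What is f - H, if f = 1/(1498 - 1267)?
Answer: -65834/231 ≈ -285.00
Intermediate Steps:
H = 285 (H = 306 - 21 = 285)
f = 1/231 ≈ 0.0043290
f - H = 1/231 - 1*285 = 1/231 - 285 = -65834/231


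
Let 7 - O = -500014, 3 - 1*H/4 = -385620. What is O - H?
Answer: -1042471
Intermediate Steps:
H = 1542492 (H = 12 - 4*(-385620) = 12 + 1542480 = 1542492)
O = 500021 (O = 7 - 1*(-500014) = 7 + 500014 = 500021)
O - H = 500021 - 1*1542492 = 500021 - 1542492 = -1042471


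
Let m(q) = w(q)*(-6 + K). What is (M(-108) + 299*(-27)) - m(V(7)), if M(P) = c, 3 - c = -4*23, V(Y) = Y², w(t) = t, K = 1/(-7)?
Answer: -7677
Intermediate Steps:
K = -⅐ ≈ -0.14286
m(q) = -43*q/7 (m(q) = q*(-6 - ⅐) = q*(-43/7) = -43*q/7)
c = 95 (c = 3 - (-4)*23 = 3 - 1*(-92) = 3 + 92 = 95)
M(P) = 95
(M(-108) + 299*(-27)) - m(V(7)) = (95 + 299*(-27)) - (-43)*7²/7 = (95 - 8073) - (-43)*49/7 = -7978 - 1*(-301) = -7978 + 301 = -7677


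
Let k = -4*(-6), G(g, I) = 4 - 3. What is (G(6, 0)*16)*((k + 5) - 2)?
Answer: 432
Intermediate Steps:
G(g, I) = 1
k = 24
(G(6, 0)*16)*((k + 5) - 2) = (1*16)*((24 + 5) - 2) = 16*(29 - 2) = 16*27 = 432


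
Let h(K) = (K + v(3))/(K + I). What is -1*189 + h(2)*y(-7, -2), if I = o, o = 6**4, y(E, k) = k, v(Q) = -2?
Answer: -189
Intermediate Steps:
o = 1296
I = 1296
h(K) = (-2 + K)/(1296 + K) (h(K) = (K - 2)/(K + 1296) = (-2 + K)/(1296 + K))
-1*189 + h(2)*y(-7, -2) = -1*189 + ((-2 + 2)/(1296 + 2))*(-2) = -189 + (0/1298)*(-2) = -189 + ((1/1298)*0)*(-2) = -189 + 0*(-2) = -189 + 0 = -189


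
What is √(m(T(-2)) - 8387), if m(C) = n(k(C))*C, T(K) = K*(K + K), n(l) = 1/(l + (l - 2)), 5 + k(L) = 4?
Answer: I*√8389 ≈ 91.591*I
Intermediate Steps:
k(L) = -1 (k(L) = -5 + 4 = -1)
n(l) = 1/(-2 + 2*l) (n(l) = 1/(l + (-2 + l)) = 1/(-2 + 2*l))
T(K) = 2*K² (T(K) = K*(2*K) = 2*K²)
m(C) = -C/4 (m(C) = (1/(2*(-1 - 1)))*C = ((½)/(-2))*C = ((½)*(-½))*C = -C/4)
√(m(T(-2)) - 8387) = √(-(-2)²/2 - 8387) = √(-4/2 - 8387) = √(-¼*8 - 8387) = √(-2 - 8387) = √(-8389) = I*√8389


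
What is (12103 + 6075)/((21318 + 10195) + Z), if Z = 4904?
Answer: 298/597 ≈ 0.49916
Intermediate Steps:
(12103 + 6075)/((21318 + 10195) + Z) = (12103 + 6075)/((21318 + 10195) + 4904) = 18178/(31513 + 4904) = 18178/36417 = 18178*(1/36417) = 298/597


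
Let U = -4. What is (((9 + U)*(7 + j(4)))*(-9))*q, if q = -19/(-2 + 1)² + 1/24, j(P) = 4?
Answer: 75075/8 ≈ 9384.4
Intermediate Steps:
q = -455/24 (q = -19/((-1)²) + 1*(1/24) = -19/1 + 1/24 = -19*1 + 1/24 = -19 + 1/24 = -455/24 ≈ -18.958)
(((9 + U)*(7 + j(4)))*(-9))*q = (((9 - 4)*(7 + 4))*(-9))*(-455/24) = ((5*11)*(-9))*(-455/24) = (55*(-9))*(-455/24) = -495*(-455/24) = 75075/8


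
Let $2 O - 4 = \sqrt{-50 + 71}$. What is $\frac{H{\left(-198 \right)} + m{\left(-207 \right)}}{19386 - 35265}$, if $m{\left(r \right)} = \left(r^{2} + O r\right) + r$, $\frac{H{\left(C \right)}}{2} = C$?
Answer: $- \frac{13944}{5293} + \frac{69 \sqrt{21}}{10586} \approx -2.6046$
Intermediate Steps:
$O = 2 + \frac{\sqrt{21}}{2}$ ($O = 2 + \frac{\sqrt{-50 + 71}}{2} = 2 + \frac{\sqrt{21}}{2} \approx 4.2913$)
$H{\left(C \right)} = 2 C$
$m{\left(r \right)} = r + r^{2} + r \left(2 + \frac{\sqrt{21}}{2}\right)$ ($m{\left(r \right)} = \left(r^{2} + \left(2 + \frac{\sqrt{21}}{2}\right) r\right) + r = \left(r^{2} + r \left(2 + \frac{\sqrt{21}}{2}\right)\right) + r = r + r^{2} + r \left(2 + \frac{\sqrt{21}}{2}\right)$)
$\frac{H{\left(-198 \right)} + m{\left(-207 \right)}}{19386 - 35265} = \frac{2 \left(-198\right) + \frac{1}{2} \left(-207\right) \left(6 + \sqrt{21} + 2 \left(-207\right)\right)}{19386 - 35265} = \frac{-396 + \frac{1}{2} \left(-207\right) \left(6 + \sqrt{21} - 414\right)}{-15879} = \left(-396 + \frac{1}{2} \left(-207\right) \left(-408 + \sqrt{21}\right)\right) \left(- \frac{1}{15879}\right) = \left(-396 + \left(42228 - \frac{207 \sqrt{21}}{2}\right)\right) \left(- \frac{1}{15879}\right) = \left(41832 - \frac{207 \sqrt{21}}{2}\right) \left(- \frac{1}{15879}\right) = - \frac{13944}{5293} + \frac{69 \sqrt{21}}{10586}$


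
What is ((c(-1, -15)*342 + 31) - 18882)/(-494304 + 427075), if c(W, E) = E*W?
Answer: 13721/67229 ≈ 0.20409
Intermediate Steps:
((c(-1, -15)*342 + 31) - 18882)/(-494304 + 427075) = ((-15*(-1)*342 + 31) - 18882)/(-494304 + 427075) = ((15*342 + 31) - 18882)/(-67229) = ((5130 + 31) - 18882)*(-1/67229) = (5161 - 18882)*(-1/67229) = -13721*(-1/67229) = 13721/67229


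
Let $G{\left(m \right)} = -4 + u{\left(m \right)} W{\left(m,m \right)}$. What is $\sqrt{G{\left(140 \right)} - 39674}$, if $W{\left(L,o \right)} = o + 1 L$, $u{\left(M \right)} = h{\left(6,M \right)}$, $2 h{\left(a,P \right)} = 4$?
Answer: $i \sqrt{39118} \approx 197.78 i$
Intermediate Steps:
$h{\left(a,P \right)} = 2$ ($h{\left(a,P \right)} = \frac{1}{2} \cdot 4 = 2$)
$u{\left(M \right)} = 2$
$W{\left(L,o \right)} = L + o$ ($W{\left(L,o \right)} = o + L = L + o$)
$G{\left(m \right)} = -4 + 4 m$ ($G{\left(m \right)} = -4 + 2 \left(m + m\right) = -4 + 2 \cdot 2 m = -4 + 4 m$)
$\sqrt{G{\left(140 \right)} - 39674} = \sqrt{\left(-4 + 4 \cdot 140\right) - 39674} = \sqrt{\left(-4 + 560\right) - 39674} = \sqrt{556 - 39674} = \sqrt{-39118} = i \sqrt{39118}$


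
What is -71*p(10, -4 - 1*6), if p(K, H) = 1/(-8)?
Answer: 71/8 ≈ 8.8750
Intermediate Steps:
p(K, H) = -1/8
-71*p(10, -4 - 1*6) = -71*(-1/8) = 71/8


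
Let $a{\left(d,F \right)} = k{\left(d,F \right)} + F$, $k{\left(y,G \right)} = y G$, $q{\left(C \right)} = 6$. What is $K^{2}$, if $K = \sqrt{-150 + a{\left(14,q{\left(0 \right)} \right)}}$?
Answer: $-60$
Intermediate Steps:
$k{\left(y,G \right)} = G y$
$a{\left(d,F \right)} = F + F d$ ($a{\left(d,F \right)} = F d + F = F + F d$)
$K = 2 i \sqrt{15}$ ($K = \sqrt{-150 + 6 \left(1 + 14\right)} = \sqrt{-150 + 6 \cdot 15} = \sqrt{-150 + 90} = \sqrt{-60} = 2 i \sqrt{15} \approx 7.746 i$)
$K^{2} = \left(2 i \sqrt{15}\right)^{2} = -60$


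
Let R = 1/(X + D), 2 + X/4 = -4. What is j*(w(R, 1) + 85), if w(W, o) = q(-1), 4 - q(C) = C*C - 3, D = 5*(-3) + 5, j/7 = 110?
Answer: 70070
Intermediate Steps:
j = 770 (j = 7*110 = 770)
D = -10 (D = -15 + 5 = -10)
X = -24 (X = -8 + 4*(-4) = -8 - 16 = -24)
q(C) = 7 - C² (q(C) = 4 - (C*C - 3) = 4 - (C² - 3) = 4 - (-3 + C²) = 4 + (3 - C²) = 7 - C²)
R = -1/34 (R = 1/(-24 - 10) = 1/(-34) = -1/34 ≈ -0.029412)
w(W, o) = 6 (w(W, o) = 7 - 1*(-1)² = 7 - 1*1 = 7 - 1 = 6)
j*(w(R, 1) + 85) = 770*(6 + 85) = 770*91 = 70070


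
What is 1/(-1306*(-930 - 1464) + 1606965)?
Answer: 1/4733529 ≈ 2.1126e-7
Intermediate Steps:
1/(-1306*(-930 - 1464) + 1606965) = 1/(-1306*(-2394) + 1606965) = 1/(-1*(-3126564) + 1606965) = 1/(3126564 + 1606965) = 1/4733529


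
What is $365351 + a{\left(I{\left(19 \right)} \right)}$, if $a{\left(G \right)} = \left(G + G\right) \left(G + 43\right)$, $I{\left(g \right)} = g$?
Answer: $367707$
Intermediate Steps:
$a{\left(G \right)} = 2 G \left(43 + G\right)$
$365351 + a{\left(I{\left(19 \right)} \right)} = 365351 + 2 \cdot 19 \left(43 + 19\right) = 365351 + 2 \cdot 19 \cdot 62 = 365351 + 2356 = 367707$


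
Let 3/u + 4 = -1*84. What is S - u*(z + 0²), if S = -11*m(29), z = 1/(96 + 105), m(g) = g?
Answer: -1880823/5896 ≈ -319.00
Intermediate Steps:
z = 1/201 ≈ 0.0049751
S = -319 (S = -11*29 = -319)
u = -3/88 (u = 3/(-4 - 1*84) = 3/(-4 - 84) = 3/(-88) = 3*(-1/88) = -3/88 ≈ -0.034091)
S - u*(z + 0²) = -319 - (-3)*(1/201 + 0²)/88 = -319 - (-3)*(1/201 + 0)/88 = -319 - (-3)/(88*201) = -319 - 1*(-1/5896) = -319 + 1/5896 = -1880823/5896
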